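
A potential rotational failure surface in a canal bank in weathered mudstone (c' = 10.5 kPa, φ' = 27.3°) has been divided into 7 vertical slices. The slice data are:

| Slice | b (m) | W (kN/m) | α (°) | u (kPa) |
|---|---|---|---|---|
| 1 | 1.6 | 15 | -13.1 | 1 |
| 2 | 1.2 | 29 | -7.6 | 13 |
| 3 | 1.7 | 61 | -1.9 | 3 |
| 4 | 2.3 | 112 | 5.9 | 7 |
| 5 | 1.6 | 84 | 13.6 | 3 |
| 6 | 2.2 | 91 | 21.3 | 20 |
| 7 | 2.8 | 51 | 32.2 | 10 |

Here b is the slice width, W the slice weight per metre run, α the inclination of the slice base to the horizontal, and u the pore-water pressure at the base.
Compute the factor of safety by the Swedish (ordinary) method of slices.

FS = 3.70

Ordinary method of slices: FS = Σ[c'·Δl_i + (W_i cosα_i − u_i·Δl_i)·tanφ'] / Σ W_i sinα_i, with Δl_i = b_i / cosα_i.
Slice 1: Δl = 1.6/cos(-13.1°) = 1.643 m; N'_1 = 15·cos(-13.1°) − 1·1.643 = 13.0; c'Δl = 17.25; W sinα = -3.4
Slice 2: Δl = 1.2/cos(-7.6°) = 1.211 m; N'_2 = 29·cos(-7.6°) − 13·1.211 = 13.0; c'Δl = 12.71; W sinα = -3.8
Slice 3: Δl = 1.7/cos(-1.9°) = 1.701 m; N'_3 = 61·cos(-1.9°) − 3·1.701 = 55.9; c'Δl = 17.86; W sinα = -2.0
Slice 4: Δl = 2.3/cos5.9° = 2.312 m; N'_4 = 112·cos5.9° − 7·2.312 = 95.2; c'Δl = 24.28; W sinα = 11.5
Slice 5: Δl = 1.6/cos13.6° = 1.646 m; N'_5 = 84·cos13.6° − 3·1.646 = 76.7; c'Δl = 17.28; W sinα = 19.8
Slice 6: Δl = 2.2/cos21.3° = 2.361 m; N'_6 = 91·cos21.3° − 20·2.361 = 37.6; c'Δl = 24.79; W sinα = 33.1
Slice 7: Δl = 2.8/cos32.2° = 3.309 m; N'_7 = 51·cos32.2° − 10·3.309 = 10.1; c'Δl = 34.74; W sinα = 27.2
Σc'Δl = 148.9 kN/m; ΣN' = 301.4 kN/m; ΣW sinα = 82.2 kN/m
Resisting = 148.9 + 301.4·tan27.3° = 148.9 + 155.6 = 304.5 kN/m
FS = 304.5 / 82.2 = 3.702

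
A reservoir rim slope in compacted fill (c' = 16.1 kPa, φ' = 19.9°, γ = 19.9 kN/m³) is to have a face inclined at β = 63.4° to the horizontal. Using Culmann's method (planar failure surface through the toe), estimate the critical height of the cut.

Culmann's analysis gives the critical failure plane at α_cr = (β + φ')/2 = (63.4 + 19.9)/2 = 41.6°, and the critical height
H_c = (4c'/γ) · sinβ cosφ' / [1 − cos(β − φ')]
    = (4·16.1/19.9) · sin63.4°·cos19.9° / [1 − cos(43.5°)]
    = 3.236 · 0.8942·0.9403 / [1 − 0.7254]
    = 3.236 · 0.8408 / 0.2746
    = 9.91 m

H_c = 9.91 m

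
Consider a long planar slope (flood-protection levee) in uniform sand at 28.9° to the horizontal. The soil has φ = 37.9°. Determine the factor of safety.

FS = 1.41

For a dry cohesionless infinite slope the factor of safety is FS = tanφ / tanβ.
FS = tan37.9° / tan28.9° = 0.7785 / 0.5520 = 1.410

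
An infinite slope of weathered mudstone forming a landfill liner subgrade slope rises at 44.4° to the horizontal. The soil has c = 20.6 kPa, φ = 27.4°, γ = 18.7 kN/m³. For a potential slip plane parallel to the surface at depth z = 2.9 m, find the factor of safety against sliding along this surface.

For an infinite slope with a slip plane parallel to the surface (no pore pressure): FS = [c + γz cos²β tanφ] / [γz sinβ cosβ].
γz = 18.7·2.9 = 54.23 kN/m²
Numerator = 20.6 + 54.23·cos²44.4°·tan27.4° = 20.6 + 54.23·0.5105·0.5184 = 34.949 kPa
Denominator = 54.23·sin44.4°·cos44.4° = 54.23·0.6997·0.7145 = 27.109 kPa
FS = 34.949 / 27.109 = 1.289

FS = 1.29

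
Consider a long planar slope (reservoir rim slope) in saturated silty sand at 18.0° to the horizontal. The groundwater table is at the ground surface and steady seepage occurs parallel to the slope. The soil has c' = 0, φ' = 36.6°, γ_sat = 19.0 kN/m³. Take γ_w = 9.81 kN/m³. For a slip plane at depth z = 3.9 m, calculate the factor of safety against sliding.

With seepage parallel to the slope and the water table at the surface, the effective normal stress on the slip plane uses the buoyant unit weight γ' = γ_sat − γ_w while the driving shear stress uses γ_sat:
FS = [c' + γ' z cos²β tanφ'] / [γ_sat z sinβ cosβ]
(For c' = 0 this reduces to FS = (γ'/γ_sat)·tanφ'/tanβ.)
γ' = 19.0 − 9.81 = 9.19 kN/m³
Numerator = 0.0 + 9.19·3.9·cos²18.0°·tan36.6° = 0.0 + 9.19·3.9·0.9045·0.7427 = 24.076 kPa
Denominator = 19.0·3.9·sin18.0°·cos18.0° = 19.0·3.9·0.3090·0.9511 = 21.777 kPa
FS = 24.076 / 21.777 = 1.106

FS = 1.11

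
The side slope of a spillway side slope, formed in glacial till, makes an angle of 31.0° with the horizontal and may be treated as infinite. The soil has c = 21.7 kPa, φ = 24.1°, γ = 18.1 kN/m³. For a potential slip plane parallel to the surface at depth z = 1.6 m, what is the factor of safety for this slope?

For an infinite slope with a slip plane parallel to the surface (no pore pressure): FS = [c + γz cos²β tanφ] / [γz sinβ cosβ].
γz = 18.1·1.6 = 28.96 kN/m²
Numerator = 21.7 + 28.96·cos²31.0°·tan24.1° = 21.7 + 28.96·0.7347·0.4473 = 31.218 kPa
Denominator = 28.96·sin31.0°·cos31.0° = 28.96·0.5150·0.8572 = 12.785 kPa
FS = 31.218 / 12.785 = 2.442

FS = 2.44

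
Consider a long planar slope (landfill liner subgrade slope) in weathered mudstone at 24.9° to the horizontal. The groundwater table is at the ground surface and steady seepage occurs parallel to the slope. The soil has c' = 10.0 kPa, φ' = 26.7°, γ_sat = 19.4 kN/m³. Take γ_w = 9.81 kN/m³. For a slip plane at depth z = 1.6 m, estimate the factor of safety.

FS = 1.38

With seepage parallel to the slope and the water table at the surface, the effective normal stress on the slip plane uses the buoyant unit weight γ' = γ_sat − γ_w while the driving shear stress uses γ_sat:
FS = [c' + γ' z cos²β tanφ'] / [γ_sat z sinβ cosβ]
γ' = 19.4 − 9.81 = 9.59 kN/m³
Numerator = 10.0 + 9.59·1.6·cos²24.9°·tan26.7° = 10.0 + 9.59·1.6·0.8227·0.5029 = 16.349 kPa
Denominator = 19.4·1.6·sin24.9°·cos24.9° = 19.4·1.6·0.4210·0.9070 = 11.854 kPa
FS = 16.349 / 11.854 = 1.379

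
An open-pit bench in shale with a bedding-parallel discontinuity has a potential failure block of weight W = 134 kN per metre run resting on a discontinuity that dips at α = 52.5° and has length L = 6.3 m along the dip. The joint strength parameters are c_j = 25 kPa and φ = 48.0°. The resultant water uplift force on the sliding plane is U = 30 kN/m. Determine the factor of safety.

Resolving the block weight along and normal to the plane and applying the Mohr–Coulomb strength on the joint:
N' = W cosα − U = 134·cos52.5° − 30 = 51.6 kN/m
Driving force T = W sinα = 134·sin52.5° = 106.3 kN/m
Resisting force R = c_j·L + N'·tanφ = 25·6.3 + 51.6·tan48.0° = 157.5 + 57.3 = 214.8 kN/m
FS = R / T = 214.8 / 106.3 = 2.020

FS = 2.02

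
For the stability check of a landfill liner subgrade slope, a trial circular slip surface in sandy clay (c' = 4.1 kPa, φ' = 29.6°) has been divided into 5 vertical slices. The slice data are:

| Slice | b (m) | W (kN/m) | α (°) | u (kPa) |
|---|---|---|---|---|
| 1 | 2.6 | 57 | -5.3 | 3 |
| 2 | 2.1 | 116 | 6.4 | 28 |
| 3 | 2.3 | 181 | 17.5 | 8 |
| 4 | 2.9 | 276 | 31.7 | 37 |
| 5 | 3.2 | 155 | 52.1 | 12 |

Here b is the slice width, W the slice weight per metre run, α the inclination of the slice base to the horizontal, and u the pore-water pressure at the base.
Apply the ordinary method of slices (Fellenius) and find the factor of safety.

Ordinary method of slices: FS = Σ[c'·Δl_i + (W_i cosα_i − u_i·Δl_i)·tanφ'] / Σ W_i sinα_i, with Δl_i = b_i / cosα_i.
Slice 1: Δl = 2.6/cos(-5.3°) = 2.611 m; N'_1 = 57·cos(-5.3°) − 3·2.611 = 48.9; c'Δl = 10.71; W sinα = -5.3
Slice 2: Δl = 2.1/cos6.4° = 2.113 m; N'_2 = 116·cos6.4° − 28·2.113 = 56.1; c'Δl = 8.66; W sinα = 12.9
Slice 3: Δl = 2.3/cos17.5° = 2.412 m; N'_3 = 181·cos17.5° − 8·2.412 = 153.3; c'Δl = 9.89; W sinα = 54.4
Slice 4: Δl = 2.9/cos31.7° = 3.409 m; N'_4 = 276·cos31.7° − 37·3.409 = 108.7; c'Δl = 13.97; W sinα = 145.0
Slice 5: Δl = 3.2/cos52.1° = 5.209 m; N'_5 = 155·cos52.1° − 12·5.209 = 32.7; c'Δl = 21.36; W sinα = 122.3
Σc'Δl = 64.6 kN/m; ΣN' = 399.8 kN/m; ΣW sinα = 329.4 kN/m
Resisting = 64.6 + 399.8·tan29.6° = 64.6 + 227.1 = 291.7 kN/m
FS = 291.7 / 329.4 = 0.885

FS = 0.89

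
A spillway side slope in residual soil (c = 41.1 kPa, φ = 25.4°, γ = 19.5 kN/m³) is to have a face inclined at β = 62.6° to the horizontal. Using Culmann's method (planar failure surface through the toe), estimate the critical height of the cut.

Culmann's analysis gives the critical failure plane at α_cr = (β + φ)/2 = (62.6 + 25.4)/2 = 44.0°, and the critical height
H_c = (4c/γ) · sinβ cosφ / [1 − cos(β − φ)]
    = (4·41.1/19.5) · sin62.6°·cos25.4° / [1 − cos(37.2°)]
    = 8.431 · 0.8878·0.9033 / [1 − 0.7965]
    = 8.431 · 0.8020 / 0.2035
    = 33.23 m

H_c = 33.23 m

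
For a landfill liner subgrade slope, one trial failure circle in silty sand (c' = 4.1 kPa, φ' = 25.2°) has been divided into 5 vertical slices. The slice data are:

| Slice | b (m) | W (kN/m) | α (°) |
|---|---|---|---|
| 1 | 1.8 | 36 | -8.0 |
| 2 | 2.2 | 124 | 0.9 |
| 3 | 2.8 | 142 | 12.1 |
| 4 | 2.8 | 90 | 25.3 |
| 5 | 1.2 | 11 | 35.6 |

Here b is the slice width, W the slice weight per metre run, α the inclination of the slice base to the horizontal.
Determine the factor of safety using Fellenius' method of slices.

Ordinary method of slices: FS = Σ[c'·Δl_i + (W_i cosα_i)·tanφ'] / Σ W_i sinα_i, with Δl_i = b_i / cosα_i.
Slice 1: Δl = 1.8/cos(-8.0°) = 1.818 m; N'_1 = 36·cos(-8.0°) = 35.6; c'Δl = 7.45; W sinα = -5.0
Slice 2: Δl = 2.2/cos0.9° = 2.200 m; N'_2 = 124·cos0.9° = 124.0; c'Δl = 9.02; W sinα = 1.9
Slice 3: Δl = 2.8/cos12.1° = 2.864 m; N'_3 = 142·cos12.1° = 138.8; c'Δl = 11.74; W sinα = 29.8
Slice 4: Δl = 2.8/cos25.3° = 3.097 m; N'_4 = 90·cos25.3° = 81.4; c'Δl = 12.70; W sinα = 38.5
Slice 5: Δl = 1.2/cos35.6° = 1.476 m; N'_5 = 11·cos35.6° = 8.9; c'Δl = 6.05; W sinα = 6.4
Σc'Δl = 47.0 kN/m; ΣN' = 388.8 kN/m; ΣW sinα = 71.6 kN/m
Resisting = 47.0 + 388.8·tan25.2° = 47.0 + 183.0 = 229.9 kN/m
FS = 229.9 / 71.6 = 3.212

FS = 3.21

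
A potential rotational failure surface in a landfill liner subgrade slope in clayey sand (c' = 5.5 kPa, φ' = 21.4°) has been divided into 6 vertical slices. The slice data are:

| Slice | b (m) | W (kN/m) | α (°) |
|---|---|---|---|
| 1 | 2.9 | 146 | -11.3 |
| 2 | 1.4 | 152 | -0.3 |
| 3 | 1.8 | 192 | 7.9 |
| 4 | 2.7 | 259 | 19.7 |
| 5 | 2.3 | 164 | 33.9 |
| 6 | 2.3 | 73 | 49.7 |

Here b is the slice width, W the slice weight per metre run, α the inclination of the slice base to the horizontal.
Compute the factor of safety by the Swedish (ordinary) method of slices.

Ordinary method of slices: FS = Σ[c'·Δl_i + (W_i cosα_i)·tanφ'] / Σ W_i sinα_i, with Δl_i = b_i / cosα_i.
Slice 1: Δl = 2.9/cos(-11.3°) = 2.957 m; N'_1 = 146·cos(-11.3°) = 143.2; c'Δl = 16.27; W sinα = -28.6
Slice 2: Δl = 1.4/cos(-0.3°) = 1.400 m; N'_2 = 152·cos(-0.3°) = 152.0; c'Δl = 7.70; W sinα = -0.8
Slice 3: Δl = 1.8/cos7.9° = 1.817 m; N'_3 = 192·cos7.9° = 190.2; c'Δl = 9.99; W sinα = 26.4
Slice 4: Δl = 2.7/cos19.7° = 2.868 m; N'_4 = 259·cos19.7° = 243.8; c'Δl = 15.77; W sinα = 87.3
Slice 5: Δl = 2.3/cos33.9° = 2.771 m; N'_5 = 164·cos33.9° = 136.1; c'Δl = 15.24; W sinα = 91.5
Slice 6: Δl = 2.3/cos49.7° = 3.556 m; N'_6 = 73·cos49.7° = 47.2; c'Δl = 19.56; W sinα = 55.7
Σc'Δl = 84.5 kN/m; ΣN' = 912.5 kN/m; ΣW sinα = 231.4 kN/m
Resisting = 84.5 + 912.5·tan21.4° = 84.5 + 357.6 = 442.1 kN/m
FS = 442.1 / 231.4 = 1.910

FS = 1.91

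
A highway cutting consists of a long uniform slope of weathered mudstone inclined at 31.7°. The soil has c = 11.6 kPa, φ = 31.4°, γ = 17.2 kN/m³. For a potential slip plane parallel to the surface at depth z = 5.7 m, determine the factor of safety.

For an infinite slope with a slip plane parallel to the surface (no pore pressure): FS = [c + γz cos²β tanφ] / [γz sinβ cosβ].
γz = 17.2·5.7 = 98.04 kN/m²
Numerator = 11.6 + 98.04·cos²31.7°·tan31.4° = 11.6 + 98.04·0.7239·0.6104 = 54.920 kPa
Denominator = 98.04·sin31.7°·cos31.7° = 98.04·0.5255·0.8508 = 43.831 kPa
FS = 54.920 / 43.831 = 1.253

FS = 1.25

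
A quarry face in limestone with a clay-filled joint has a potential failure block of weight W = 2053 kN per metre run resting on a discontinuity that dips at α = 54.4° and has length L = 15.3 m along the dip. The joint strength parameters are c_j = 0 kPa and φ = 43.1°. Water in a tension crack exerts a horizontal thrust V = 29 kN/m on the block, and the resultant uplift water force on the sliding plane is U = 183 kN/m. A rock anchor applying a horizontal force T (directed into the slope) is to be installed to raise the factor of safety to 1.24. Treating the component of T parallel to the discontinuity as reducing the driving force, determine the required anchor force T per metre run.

Resolving forces along and normal to the sliding plane, with the horizontal anchor force T adding T·sinα to the effective normal force and T·cosα acting up the plane against the driving force:
FS = [c_jL + (W cosα − U − V sinα + T sinα) tanφ] / [W sinα + V cosα − T cosα]
Without the anchor: N' = 988.5 kN/m, driving T_d = 1686.2 kN/m, resisting R = 0·15.3 + 988.5·tan43.1° = 925.0 kN/m, FS = 0.55.
Setting FS = 1.24 and solving for T:
1.24·(1686.2 − T cos54.4°) = 925.0 + T sin54.4°·tan43.1°
T·(sin54.4°·tan43.1° + 1.24·cos54.4°) = 1.24·1686.2 − 925.0
T·(0.8131·0.9358 + 1.24·0.5821) = 2090.9 − 925.0 = 1165.8
T·1.4827 = 1165.8
T = 786.3 kN/m

T = 786 kN/m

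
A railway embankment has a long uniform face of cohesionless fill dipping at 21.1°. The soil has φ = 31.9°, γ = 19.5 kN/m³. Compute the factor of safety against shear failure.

For a dry cohesionless infinite slope the factor of safety is FS = tanφ / tanβ.
FS = tan31.9° / tan21.1° = 0.6224 / 0.3859 = 1.613

FS = 1.61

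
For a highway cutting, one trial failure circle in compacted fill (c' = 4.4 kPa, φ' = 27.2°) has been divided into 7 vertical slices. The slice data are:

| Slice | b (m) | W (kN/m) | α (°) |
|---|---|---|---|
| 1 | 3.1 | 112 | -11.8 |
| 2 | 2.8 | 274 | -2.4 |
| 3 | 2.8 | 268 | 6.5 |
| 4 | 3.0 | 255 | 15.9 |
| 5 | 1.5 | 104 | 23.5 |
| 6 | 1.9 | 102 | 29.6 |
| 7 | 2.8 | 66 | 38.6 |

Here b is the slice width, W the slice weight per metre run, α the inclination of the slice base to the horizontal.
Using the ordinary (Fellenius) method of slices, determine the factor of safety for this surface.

FS = 3.35

Ordinary method of slices: FS = Σ[c'·Δl_i + (W_i cosα_i)·tanφ'] / Σ W_i sinα_i, with Δl_i = b_i / cosα_i.
Slice 1: Δl = 3.1/cos(-11.8°) = 3.167 m; N'_1 = 112·cos(-11.8°) = 109.6; c'Δl = 13.93; W sinα = -22.9
Slice 2: Δl = 2.8/cos(-2.4°) = 2.802 m; N'_2 = 274·cos(-2.4°) = 273.8; c'Δl = 12.33; W sinα = -11.5
Slice 3: Δl = 2.8/cos6.5° = 2.818 m; N'_3 = 268·cos6.5° = 266.3; c'Δl = 12.40; W sinα = 30.3
Slice 4: Δl = 3.0/cos15.9° = 3.119 m; N'_4 = 255·cos15.9° = 245.2; c'Δl = 13.73; W sinα = 69.9
Slice 5: Δl = 1.5/cos23.5° = 1.636 m; N'_5 = 104·cos23.5° = 95.4; c'Δl = 7.20; W sinα = 41.5
Slice 6: Δl = 1.9/cos29.6° = 2.185 m; N'_6 = 102·cos29.6° = 88.7; c'Δl = 9.61; W sinα = 50.4
Slice 7: Δl = 2.8/cos38.6° = 3.583 m; N'_7 = 66·cos38.6° = 51.6; c'Δl = 15.76; W sinα = 41.2
Σc'Δl = 85.0 kN/m; ΣN' = 1130.6 kN/m; ΣW sinα = 198.8 kN/m
Resisting = 85.0 + 1130.6·tan27.2° = 85.0 + 581.0 = 666.0 kN/m
FS = 666.0 / 198.8 = 3.349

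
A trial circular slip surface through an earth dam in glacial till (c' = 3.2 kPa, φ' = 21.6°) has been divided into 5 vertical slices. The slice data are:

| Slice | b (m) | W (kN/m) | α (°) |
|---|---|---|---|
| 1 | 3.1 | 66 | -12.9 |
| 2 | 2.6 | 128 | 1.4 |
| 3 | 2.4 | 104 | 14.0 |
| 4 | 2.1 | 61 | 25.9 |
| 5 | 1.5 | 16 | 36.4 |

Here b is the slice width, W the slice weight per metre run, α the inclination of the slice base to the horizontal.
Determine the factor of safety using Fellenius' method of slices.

FS = 3.68

Ordinary method of slices: FS = Σ[c'·Δl_i + (W_i cosα_i)·tanφ'] / Σ W_i sinα_i, with Δl_i = b_i / cosα_i.
Slice 1: Δl = 3.1/cos(-12.9°) = 3.180 m; N'_1 = 66·cos(-12.9°) = 64.3; c'Δl = 10.18; W sinα = -14.7
Slice 2: Δl = 2.6/cos1.4° = 2.601 m; N'_2 = 128·cos1.4° = 128.0; c'Δl = 8.32; W sinα = 3.1
Slice 3: Δl = 2.4/cos14.0° = 2.473 m; N'_3 = 104·cos14.0° = 100.9; c'Δl = 7.92; W sinα = 25.2
Slice 4: Δl = 2.1/cos25.9° = 2.334 m; N'_4 = 61·cos25.9° = 54.9; c'Δl = 7.47; W sinα = 26.6
Slice 5: Δl = 1.5/cos36.4° = 1.864 m; N'_5 = 16·cos36.4° = 12.9; c'Δl = 5.96; W sinα = 9.5
Σc'Δl = 39.8 kN/m; ΣN' = 361.0 kN/m; ΣW sinα = 49.7 kN/m
Resisting = 39.8 + 361.0·tan21.6° = 39.8 + 142.9 = 182.8 kN/m
FS = 182.8 / 49.7 = 3.678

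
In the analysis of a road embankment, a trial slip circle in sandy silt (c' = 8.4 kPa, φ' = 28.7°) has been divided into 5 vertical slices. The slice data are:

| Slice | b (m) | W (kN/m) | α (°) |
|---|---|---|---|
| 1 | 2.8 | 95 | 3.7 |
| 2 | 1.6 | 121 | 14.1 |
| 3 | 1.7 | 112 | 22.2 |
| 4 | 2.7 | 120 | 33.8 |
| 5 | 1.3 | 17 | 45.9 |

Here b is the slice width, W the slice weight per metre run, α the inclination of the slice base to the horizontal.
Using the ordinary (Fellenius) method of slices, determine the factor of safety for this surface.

Ordinary method of slices: FS = Σ[c'·Δl_i + (W_i cosα_i)·tanφ'] / Σ W_i sinα_i, with Δl_i = b_i / cosα_i.
Slice 1: Δl = 2.8/cos3.7° = 2.806 m; N'_1 = 95·cos3.7° = 94.8; c'Δl = 23.57; W sinα = 6.1
Slice 2: Δl = 1.6/cos14.1° = 1.650 m; N'_2 = 121·cos14.1° = 117.4; c'Δl = 13.86; W sinα = 29.5
Slice 3: Δl = 1.7/cos22.2° = 1.836 m; N'_3 = 112·cos22.2° = 103.7; c'Δl = 15.42; W sinα = 42.3
Slice 4: Δl = 2.7/cos33.8° = 3.249 m; N'_4 = 120·cos33.8° = 99.7; c'Δl = 27.29; W sinα = 66.8
Slice 5: Δl = 1.3/cos45.9° = 1.868 m; N'_5 = 17·cos45.9° = 11.8; c'Δl = 15.69; W sinα = 12.2
Σc'Δl = 95.8 kN/m; ΣN' = 427.4 kN/m; ΣW sinα = 156.9 kN/m
Resisting = 95.8 + 427.4·tan28.7° = 95.8 + 234.0 = 329.8 kN/m
FS = 329.8 / 156.9 = 2.102

FS = 2.10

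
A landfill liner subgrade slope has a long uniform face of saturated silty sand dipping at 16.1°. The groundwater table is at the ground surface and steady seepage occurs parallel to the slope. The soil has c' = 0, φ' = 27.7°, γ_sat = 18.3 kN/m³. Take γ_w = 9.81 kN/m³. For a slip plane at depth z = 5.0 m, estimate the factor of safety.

FS = 0.84

With seepage parallel to the slope and the water table at the surface, the effective normal stress on the slip plane uses the buoyant unit weight γ' = γ_sat − γ_w while the driving shear stress uses γ_sat:
FS = [c' + γ' z cos²β tanφ'] / [γ_sat z sinβ cosβ]
(For c' = 0 this reduces to FS = (γ'/γ_sat)·tanφ'/tanβ.)
γ' = 18.3 − 9.81 = 8.49 kN/m³
Numerator = 0.0 + 8.49·5.0·cos²16.1°·tan27.7° = 0.0 + 8.49·5.0·0.9231·0.5250 = 20.573 kPa
Denominator = 18.3·5.0·sin16.1°·cos16.1° = 18.3·5.0·0.2773·0.9608 = 24.379 kPa
FS = 20.573 / 24.379 = 0.844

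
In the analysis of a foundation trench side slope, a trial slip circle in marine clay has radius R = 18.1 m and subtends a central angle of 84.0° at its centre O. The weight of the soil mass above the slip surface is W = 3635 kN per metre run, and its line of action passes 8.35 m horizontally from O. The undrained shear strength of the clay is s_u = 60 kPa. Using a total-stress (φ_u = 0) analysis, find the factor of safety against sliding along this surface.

FS = 0.95

Taking moments about the centre O, the resisting moment is provided by the undrained shear strength acting along the arc:
Arc length L_a = R·θ = 18.1·(84.0°·π/180) = 18.1·1.4661 = 26.54 m
M_R = s_u·L_a·R = 60·26.54·18.1 = 28818.1 kN·m/m
M_D = W·d = 3635·8.35 = 30352.2 kN·m/m
FS = M_R / M_D = 28818.1 / 30352.2 = 0.949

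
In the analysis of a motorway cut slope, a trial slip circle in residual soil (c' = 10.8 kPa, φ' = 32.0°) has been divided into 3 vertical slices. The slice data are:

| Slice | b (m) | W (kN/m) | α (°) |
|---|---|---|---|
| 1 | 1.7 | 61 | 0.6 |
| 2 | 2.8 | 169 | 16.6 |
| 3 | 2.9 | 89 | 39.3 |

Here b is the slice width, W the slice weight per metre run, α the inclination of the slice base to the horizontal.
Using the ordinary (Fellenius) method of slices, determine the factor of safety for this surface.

Ordinary method of slices: FS = Σ[c'·Δl_i + (W_i cosα_i)·tanφ'] / Σ W_i sinα_i, with Δl_i = b_i / cosα_i.
Slice 1: Δl = 1.7/cos0.6° = 1.700 m; N'_1 = 61·cos0.6° = 61.0; c'Δl = 18.36; W sinα = 0.6
Slice 2: Δl = 2.8/cos16.6° = 2.922 m; N'_2 = 169·cos16.6° = 162.0; c'Δl = 31.56; W sinα = 48.3
Slice 3: Δl = 2.9/cos39.3° = 3.748 m; N'_3 = 89·cos39.3° = 68.9; c'Δl = 40.47; W sinα = 56.4
Σc'Δl = 90.4 kN/m; ΣN' = 291.8 kN/m; ΣW sinα = 105.3 kN/m
Resisting = 90.4 + 291.8·tan32.0° = 90.4 + 182.4 = 272.7 kN/m
FS = 272.7 / 105.3 = 2.590

FS = 2.59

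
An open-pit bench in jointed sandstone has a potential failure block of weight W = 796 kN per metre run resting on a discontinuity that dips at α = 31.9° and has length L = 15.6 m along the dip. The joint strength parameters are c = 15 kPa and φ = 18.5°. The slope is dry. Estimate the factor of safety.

Resolving the block weight along and normal to the plane and applying the Mohr–Coulomb strength on the joint:
N' = W cosα = 796·cos31.9° = 675.8 kN/m
Driving force T = W sinα = 796·sin31.9° = 420.6 kN/m
Resisting force R = c·L + N'·tanφ = 15·15.6 + 675.8·tan18.5° = 234.0 + 226.1 = 460.1 kN/m
FS = R / T = 460.1 / 420.6 = 1.094

FS = 1.09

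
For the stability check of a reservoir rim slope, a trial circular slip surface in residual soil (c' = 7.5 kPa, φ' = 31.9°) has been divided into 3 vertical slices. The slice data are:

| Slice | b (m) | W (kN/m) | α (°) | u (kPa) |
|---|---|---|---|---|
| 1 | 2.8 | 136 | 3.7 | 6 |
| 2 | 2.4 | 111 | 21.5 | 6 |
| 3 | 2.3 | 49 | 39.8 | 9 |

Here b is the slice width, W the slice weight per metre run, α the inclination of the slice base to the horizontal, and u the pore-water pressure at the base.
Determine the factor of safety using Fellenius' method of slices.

FS = 2.45

Ordinary method of slices: FS = Σ[c'·Δl_i + (W_i cosα_i − u_i·Δl_i)·tanφ'] / Σ W_i sinα_i, with Δl_i = b_i / cosα_i.
Slice 1: Δl = 2.8/cos3.7° = 2.806 m; N'_1 = 136·cos3.7° − 6·2.806 = 118.9; c'Δl = 21.04; W sinα = 8.8
Slice 2: Δl = 2.4/cos21.5° = 2.579 m; N'_2 = 111·cos21.5° − 6·2.579 = 87.8; c'Δl = 19.35; W sinα = 40.7
Slice 3: Δl = 2.3/cos39.8° = 2.994 m; N'_3 = 49·cos39.8° − 9·2.994 = 10.7; c'Δl = 22.45; W sinα = 31.4
Σc'Δl = 62.8 kN/m; ΣN' = 217.4 kN/m; ΣW sinα = 80.8 kN/m
Resisting = 62.8 + 217.4·tan31.9° = 62.8 + 135.3 = 198.2 kN/m
FS = 198.2 / 80.8 = 2.452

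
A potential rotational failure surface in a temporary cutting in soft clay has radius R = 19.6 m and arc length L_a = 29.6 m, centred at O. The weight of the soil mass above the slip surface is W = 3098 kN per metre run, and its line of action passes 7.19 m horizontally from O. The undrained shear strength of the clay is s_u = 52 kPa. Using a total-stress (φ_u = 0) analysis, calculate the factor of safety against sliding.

FS = 1.35

Taking moments about the centre O, the resisting moment is provided by the undrained shear strength acting along the arc:
M_R = s_u·L_a·R = 52·29.60·19.6 = 30168.3 kN·m/m
M_D = W·d = 3098·7.19 = 22274.6 kN·m/m
FS = M_R / M_D = 30168.3 / 22274.6 = 1.354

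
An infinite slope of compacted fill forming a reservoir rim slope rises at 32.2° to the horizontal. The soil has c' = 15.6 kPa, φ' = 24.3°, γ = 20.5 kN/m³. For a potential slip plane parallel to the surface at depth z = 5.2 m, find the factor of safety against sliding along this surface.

For an infinite slope with a slip plane parallel to the surface (no pore pressure): FS = [c' + γz cos²β tanφ'] / [γz sinβ cosβ].
γz = 20.5·5.2 = 106.60 kN/m²
Numerator = 15.6 + 106.60·cos²32.2°·tan24.3° = 15.6 + 106.60·0.7160·0.4515 = 50.064 kPa
Denominator = 106.60·sin32.2°·cos32.2° = 106.60·0.5329·0.8462 = 48.068 kPa
FS = 50.064 / 48.068 = 1.042

FS = 1.04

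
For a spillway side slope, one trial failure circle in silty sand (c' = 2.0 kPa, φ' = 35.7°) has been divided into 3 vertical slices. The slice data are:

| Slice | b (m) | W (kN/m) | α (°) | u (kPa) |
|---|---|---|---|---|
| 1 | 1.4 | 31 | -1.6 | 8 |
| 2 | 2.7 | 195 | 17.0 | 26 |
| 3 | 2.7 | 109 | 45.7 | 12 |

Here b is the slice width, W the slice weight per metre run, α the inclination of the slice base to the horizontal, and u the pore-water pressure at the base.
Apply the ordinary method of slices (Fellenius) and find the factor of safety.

Ordinary method of slices: FS = Σ[c'·Δl_i + (W_i cosα_i − u_i·Δl_i)·tanφ'] / Σ W_i sinα_i, with Δl_i = b_i / cosα_i.
Slice 1: Δl = 1.4/cos(-1.6°) = 1.401 m; N'_1 = 31·cos(-1.6°) − 8·1.401 = 19.8; c'Δl = 2.80; W sinα = -0.9
Slice 2: Δl = 2.7/cos17.0° = 2.823 m; N'_2 = 195·cos17.0° − 26·2.823 = 113.1; c'Δl = 5.65; W sinα = 57.0
Slice 3: Δl = 2.7/cos45.7° = 3.866 m; N'_3 = 109·cos45.7° − 12·3.866 = 29.7; c'Δl = 7.73; W sinα = 78.0
Σc'Δl = 16.2 kN/m; ΣN' = 162.6 kN/m; ΣW sinα = 134.2 kN/m
Resisting = 16.2 + 162.6·tan35.7° = 16.2 + 116.8 = 133.0 kN/m
FS = 133.0 / 134.2 = 0.991

FS = 0.99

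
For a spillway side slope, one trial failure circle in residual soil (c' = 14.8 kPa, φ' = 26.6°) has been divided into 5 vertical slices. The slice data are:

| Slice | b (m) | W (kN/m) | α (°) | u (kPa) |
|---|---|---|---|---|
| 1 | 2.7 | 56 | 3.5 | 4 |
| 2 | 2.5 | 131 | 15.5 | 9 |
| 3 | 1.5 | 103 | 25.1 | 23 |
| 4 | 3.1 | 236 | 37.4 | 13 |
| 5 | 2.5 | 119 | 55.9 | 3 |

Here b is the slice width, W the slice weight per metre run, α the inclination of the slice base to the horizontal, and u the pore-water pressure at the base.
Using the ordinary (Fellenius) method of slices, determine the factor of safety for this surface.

FS = 1.31

Ordinary method of slices: FS = Σ[c'·Δl_i + (W_i cosα_i − u_i·Δl_i)·tanφ'] / Σ W_i sinα_i, with Δl_i = b_i / cosα_i.
Slice 1: Δl = 2.7/cos3.5° = 2.705 m; N'_1 = 56·cos3.5° − 4·2.705 = 45.1; c'Δl = 40.03; W sinα = 3.4
Slice 2: Δl = 2.5/cos15.5° = 2.594 m; N'_2 = 131·cos15.5° − 9·2.594 = 102.9; c'Δl = 38.40; W sinα = 35.0
Slice 3: Δl = 1.5/cos25.1° = 1.656 m; N'_3 = 103·cos25.1° − 23·1.656 = 55.2; c'Δl = 24.51; W sinα = 43.7
Slice 4: Δl = 3.1/cos37.4° = 3.902 m; N'_4 = 236·cos37.4° − 13·3.902 = 136.8; c'Δl = 57.75; W sinα = 143.3
Slice 5: Δl = 2.5/cos55.9° = 4.459 m; N'_5 = 119·cos55.9° − 3·4.459 = 53.3; c'Δl = 66.00; W sinα = 98.5
Σc'Δl = 226.7 kN/m; ΣN' = 393.2 kN/m; ΣW sinα = 324.0 kN/m
Resisting = 226.7 + 393.2·tan26.6° = 226.7 + 196.9 = 423.6 kN/m
FS = 423.6 / 324.0 = 1.307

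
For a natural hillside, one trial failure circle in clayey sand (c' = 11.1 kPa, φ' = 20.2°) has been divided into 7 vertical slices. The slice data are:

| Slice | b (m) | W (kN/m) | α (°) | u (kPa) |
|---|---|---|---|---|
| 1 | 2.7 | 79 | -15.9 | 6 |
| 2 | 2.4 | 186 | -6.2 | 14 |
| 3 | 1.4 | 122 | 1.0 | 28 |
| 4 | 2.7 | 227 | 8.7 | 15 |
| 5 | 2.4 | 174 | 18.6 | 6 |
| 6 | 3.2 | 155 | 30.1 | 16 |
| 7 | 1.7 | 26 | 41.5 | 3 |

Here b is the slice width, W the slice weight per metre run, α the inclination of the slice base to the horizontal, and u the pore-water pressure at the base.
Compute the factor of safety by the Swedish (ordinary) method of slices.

Ordinary method of slices: FS = Σ[c'·Δl_i + (W_i cosα_i − u_i·Δl_i)·tanφ'] / Σ W_i sinα_i, with Δl_i = b_i / cosα_i.
Slice 1: Δl = 2.7/cos(-15.9°) = 2.807 m; N'_1 = 79·cos(-15.9°) − 6·2.807 = 59.1; c'Δl = 31.16; W sinα = -21.6
Slice 2: Δl = 2.4/cos(-6.2°) = 2.414 m; N'_2 = 186·cos(-6.2°) − 14·2.414 = 151.1; c'Δl = 26.80; W sinα = -20.1
Slice 3: Δl = 1.4/cos1.0° = 1.400 m; N'_3 = 122·cos1.0° − 28·1.400 = 82.8; c'Δl = 15.54; W sinα = 2.1
Slice 4: Δl = 2.7/cos8.7° = 2.731 m; N'_4 = 227·cos8.7° − 15·2.731 = 183.4; c'Δl = 30.32; W sinα = 34.3
Slice 5: Δl = 2.4/cos18.6° = 2.532 m; N'_5 = 174·cos18.6° − 6·2.532 = 149.7; c'Δl = 28.11; W sinα = 55.5
Slice 6: Δl = 3.2/cos30.1° = 3.699 m; N'_6 = 155·cos30.1° − 16·3.699 = 74.9; c'Δl = 41.06; W sinα = 77.7
Slice 7: Δl = 1.7/cos41.5° = 2.270 m; N'_7 = 26·cos41.5° − 3·2.270 = 12.7; c'Δl = 25.20; W sinα = 17.2
Σc'Δl = 198.2 kN/m; ΣN' = 713.7 kN/m; ΣW sinα = 145.2 kN/m
Resisting = 198.2 + 713.7·tan20.2° = 198.2 + 262.6 = 460.8 kN/m
FS = 460.8 / 145.2 = 3.174

FS = 3.17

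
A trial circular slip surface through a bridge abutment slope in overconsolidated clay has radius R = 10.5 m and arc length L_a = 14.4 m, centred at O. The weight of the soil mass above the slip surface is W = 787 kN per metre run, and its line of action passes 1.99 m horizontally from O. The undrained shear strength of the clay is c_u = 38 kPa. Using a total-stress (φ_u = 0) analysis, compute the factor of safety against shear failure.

Taking moments about the centre O, the resisting moment is provided by the undrained shear strength acting along the arc:
M_R = c_u·L_a·R = 38·14.40·10.5 = 5745.6 kN·m/m
M_D = W·d = 787·1.99 = 1566.1 kN·m/m
FS = M_R / M_D = 5745.6 / 1566.1 = 3.669

FS = 3.67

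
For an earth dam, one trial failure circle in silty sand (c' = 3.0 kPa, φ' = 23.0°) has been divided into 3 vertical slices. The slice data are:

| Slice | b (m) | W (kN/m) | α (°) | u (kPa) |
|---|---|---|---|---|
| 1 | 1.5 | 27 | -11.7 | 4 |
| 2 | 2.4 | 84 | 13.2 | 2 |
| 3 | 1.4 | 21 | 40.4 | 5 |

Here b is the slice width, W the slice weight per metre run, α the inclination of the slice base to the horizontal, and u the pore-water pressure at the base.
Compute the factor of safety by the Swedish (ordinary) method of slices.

Ordinary method of slices: FS = Σ[c'·Δl_i + (W_i cosα_i − u_i·Δl_i)·tanφ'] / Σ W_i sinα_i, with Δl_i = b_i / cosα_i.
Slice 1: Δl = 1.5/cos(-11.7°) = 1.532 m; N'_1 = 27·cos(-11.7°) − 4·1.532 = 20.3; c'Δl = 4.60; W sinα = -5.5
Slice 2: Δl = 2.4/cos13.2° = 2.465 m; N'_2 = 84·cos13.2° − 2·2.465 = 76.9; c'Δl = 7.40; W sinα = 19.2
Slice 3: Δl = 1.4/cos40.4° = 1.838 m; N'_3 = 21·cos40.4° − 5·1.838 = 6.8; c'Δl = 5.52; W sinα = 13.6
Σc'Δl = 17.5 kN/m; ΣN' = 104.0 kN/m; ΣW sinα = 27.3 kN/m
Resisting = 17.5 + 104.0·tan23.0° = 17.5 + 44.1 = 61.6 kN/m
FS = 61.6 / 27.3 = 2.256

FS = 2.26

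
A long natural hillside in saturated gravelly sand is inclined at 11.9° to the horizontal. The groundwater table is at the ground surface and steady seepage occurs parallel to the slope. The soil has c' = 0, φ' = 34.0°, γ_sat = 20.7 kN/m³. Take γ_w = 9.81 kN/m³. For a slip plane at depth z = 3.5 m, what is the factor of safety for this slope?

FS = 1.68

With seepage parallel to the slope and the water table at the surface, the effective normal stress on the slip plane uses the buoyant unit weight γ' = γ_sat − γ_w while the driving shear stress uses γ_sat:
FS = [c' + γ' z cos²β tanφ'] / [γ_sat z sinβ cosβ]
(For c' = 0 this reduces to FS = (γ'/γ_sat)·tanφ'/tanβ.)
γ' = 20.7 − 9.81 = 10.89 kN/m³
Numerator = 0.0 + 10.89·3.5·cos²11.9°·tan34.0° = 0.0 + 10.89·3.5·0.9575·0.6745 = 24.616 kPa
Denominator = 20.7·3.5·sin11.9°·cos11.9° = 20.7·3.5·0.2062·0.9785 = 14.618 kPa
FS = 24.616 / 14.618 = 1.684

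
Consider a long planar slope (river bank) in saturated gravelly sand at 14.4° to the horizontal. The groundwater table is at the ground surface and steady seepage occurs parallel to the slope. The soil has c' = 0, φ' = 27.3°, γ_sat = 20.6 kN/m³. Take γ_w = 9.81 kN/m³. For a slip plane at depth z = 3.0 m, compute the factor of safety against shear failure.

FS = 1.05

With seepage parallel to the slope and the water table at the surface, the effective normal stress on the slip plane uses the buoyant unit weight γ' = γ_sat − γ_w while the driving shear stress uses γ_sat:
FS = [c' + γ' z cos²β tanφ'] / [γ_sat z sinβ cosβ]
(For c' = 0 this reduces to FS = (γ'/γ_sat)·tanφ'/tanβ.)
γ' = 20.6 − 9.81 = 10.79 kN/m³
Numerator = 0.0 + 10.79·3.0·cos²14.4°·tan27.3° = 0.0 + 10.79·3.0·0.9382·0.5161 = 15.674 kPa
Denominator = 20.6·3.0·sin14.4°·cos14.4° = 20.6·3.0·0.2487·0.9686 = 14.886 kPa
FS = 15.674 / 14.886 = 1.053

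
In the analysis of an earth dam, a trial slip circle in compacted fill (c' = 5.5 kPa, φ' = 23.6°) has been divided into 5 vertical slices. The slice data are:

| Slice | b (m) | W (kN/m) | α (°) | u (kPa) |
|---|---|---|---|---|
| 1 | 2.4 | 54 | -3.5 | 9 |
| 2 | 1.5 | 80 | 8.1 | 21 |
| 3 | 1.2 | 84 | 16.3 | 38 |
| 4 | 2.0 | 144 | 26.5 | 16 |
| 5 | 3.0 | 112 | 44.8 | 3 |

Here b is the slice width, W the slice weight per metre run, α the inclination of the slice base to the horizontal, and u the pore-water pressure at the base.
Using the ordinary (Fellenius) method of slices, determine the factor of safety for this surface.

Ordinary method of slices: FS = Σ[c'·Δl_i + (W_i cosα_i − u_i·Δl_i)·tanφ'] / Σ W_i sinα_i, with Δl_i = b_i / cosα_i.
Slice 1: Δl = 2.4/cos(-3.5°) = 2.404 m; N'_1 = 54·cos(-3.5°) − 9·2.404 = 32.3; c'Δl = 13.22; W sinα = -3.3
Slice 2: Δl = 1.5/cos8.1° = 1.515 m; N'_2 = 80·cos8.1° − 21·1.515 = 47.4; c'Δl = 8.33; W sinα = 11.3
Slice 3: Δl = 1.2/cos16.3° = 1.250 m; N'_3 = 84·cos16.3° − 38·1.250 = 33.1; c'Δl = 6.88; W sinα = 23.6
Slice 4: Δl = 2.0/cos26.5° = 2.235 m; N'_4 = 144·cos26.5° − 16·2.235 = 93.1; c'Δl = 12.29; W sinα = 64.3
Slice 5: Δl = 3.0/cos44.8° = 4.228 m; N'_5 = 112·cos44.8° − 3·4.228 = 66.8; c'Δl = 23.25; W sinα = 78.9
Σc'Δl = 64.0 kN/m; ΣN' = 272.7 kN/m; ΣW sinα = 174.7 kN/m
Resisting = 64.0 + 272.7·tan23.6° = 64.0 + 119.1 = 183.1 kN/m
FS = 183.1 / 174.7 = 1.048

FS = 1.05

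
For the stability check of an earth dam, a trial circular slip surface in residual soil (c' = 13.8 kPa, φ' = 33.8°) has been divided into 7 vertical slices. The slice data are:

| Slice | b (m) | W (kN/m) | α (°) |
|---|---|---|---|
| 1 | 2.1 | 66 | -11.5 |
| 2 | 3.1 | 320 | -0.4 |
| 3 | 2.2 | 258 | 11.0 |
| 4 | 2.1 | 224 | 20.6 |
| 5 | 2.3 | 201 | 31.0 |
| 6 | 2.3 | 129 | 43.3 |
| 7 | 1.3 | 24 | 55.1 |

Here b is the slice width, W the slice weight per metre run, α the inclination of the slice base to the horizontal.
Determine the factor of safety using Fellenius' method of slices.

FS = 3.09

Ordinary method of slices: FS = Σ[c'·Δl_i + (W_i cosα_i)·tanφ'] / Σ W_i sinα_i, with Δl_i = b_i / cosα_i.
Slice 1: Δl = 2.1/cos(-11.5°) = 2.143 m; N'_1 = 66·cos(-11.5°) = 64.7; c'Δl = 29.57; W sinα = -13.2
Slice 2: Δl = 3.1/cos(-0.4°) = 3.100 m; N'_2 = 320·cos(-0.4°) = 320.0; c'Δl = 42.78; W sinα = -2.2
Slice 3: Δl = 2.2/cos11.0° = 2.241 m; N'_3 = 258·cos11.0° = 253.3; c'Δl = 30.93; W sinα = 49.2
Slice 4: Δl = 2.1/cos20.6° = 2.243 m; N'_4 = 224·cos20.6° = 209.7; c'Δl = 30.96; W sinα = 78.8
Slice 5: Δl = 2.3/cos31.0° = 2.683 m; N'_5 = 201·cos31.0° = 172.3; c'Δl = 37.03; W sinα = 103.5
Slice 6: Δl = 2.3/cos43.3° = 3.160 m; N'_6 = 129·cos43.3° = 93.9; c'Δl = 43.61; W sinα = 88.5
Slice 7: Δl = 1.3/cos55.1° = 2.272 m; N'_7 = 24·cos55.1° = 13.7; c'Δl = 31.36; W sinα = 19.7
Σc'Δl = 246.2 kN/m; ΣN' = 1127.5 kN/m; ΣW sinα = 324.3 kN/m
Resisting = 246.2 + 1127.5·tan33.8° = 246.2 + 754.8 = 1001.0 kN/m
FS = 1001.0 / 324.3 = 3.087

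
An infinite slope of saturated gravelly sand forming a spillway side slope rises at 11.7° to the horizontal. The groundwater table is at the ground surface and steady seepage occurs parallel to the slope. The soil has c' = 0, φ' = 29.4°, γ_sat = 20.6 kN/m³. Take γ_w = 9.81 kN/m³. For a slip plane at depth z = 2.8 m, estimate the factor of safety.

FS = 1.43

With seepage parallel to the slope and the water table at the surface, the effective normal stress on the slip plane uses the buoyant unit weight γ' = γ_sat − γ_w while the driving shear stress uses γ_sat:
FS = [c' + γ' z cos²β tanφ'] / [γ_sat z sinβ cosβ]
(For c' = 0 this reduces to FS = (γ'/γ_sat)·tanφ'/tanβ.)
γ' = 20.6 − 9.81 = 10.79 kN/m³
Numerator = 0.0 + 10.79·2.8·cos²11.7°·tan29.4° = 0.0 + 10.79·2.8·0.9589·0.5635 = 16.324 kPa
Denominator = 20.6·2.8·sin11.7°·cos11.7° = 20.6·2.8·0.2028·0.9792 = 11.454 kPa
FS = 16.324 / 11.454 = 1.425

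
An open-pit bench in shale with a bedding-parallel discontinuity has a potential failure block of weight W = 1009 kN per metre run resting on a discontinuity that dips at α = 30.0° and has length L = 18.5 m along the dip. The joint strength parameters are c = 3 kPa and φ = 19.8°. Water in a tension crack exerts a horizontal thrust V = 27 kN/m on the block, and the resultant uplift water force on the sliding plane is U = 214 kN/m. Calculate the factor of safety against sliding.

FS = 0.55

Resolving the block weight along and normal to the plane and applying the Mohr–Coulomb strength on the joint:
N' = W cosα − U − V sinα = 1009·cos30.0° − 214 − 27·sin30.0° = 646.3 kN/m
Driving force T = W sinα + V cosα = 1009·sin30.0° + 27·cos30.0° = 527.9 kN/m
Resisting force R = c·L + N'·tanφ = 3·18.5 + 646.3·tan19.8° = 55.5 + 232.7 = 288.2 kN/m
FS = R / T = 288.2 / 527.9 = 0.546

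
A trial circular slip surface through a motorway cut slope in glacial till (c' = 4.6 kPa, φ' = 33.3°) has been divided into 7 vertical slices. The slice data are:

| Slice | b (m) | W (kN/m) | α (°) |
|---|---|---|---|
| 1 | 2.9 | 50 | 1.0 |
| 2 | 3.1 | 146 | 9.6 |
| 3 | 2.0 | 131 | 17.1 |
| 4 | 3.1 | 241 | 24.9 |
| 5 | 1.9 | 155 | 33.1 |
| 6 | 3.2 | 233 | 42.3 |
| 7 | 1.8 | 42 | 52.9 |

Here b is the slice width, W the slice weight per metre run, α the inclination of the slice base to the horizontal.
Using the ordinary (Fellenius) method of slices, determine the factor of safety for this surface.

FS = 1.51

Ordinary method of slices: FS = Σ[c'·Δl_i + (W_i cosα_i)·tanφ'] / Σ W_i sinα_i, with Δl_i = b_i / cosα_i.
Slice 1: Δl = 2.9/cos1.0° = 2.900 m; N'_1 = 50·cos1.0° = 50.0; c'Δl = 13.34; W sinα = 0.9
Slice 2: Δl = 3.1/cos9.6° = 3.144 m; N'_2 = 146·cos9.6° = 144.0; c'Δl = 14.46; W sinα = 24.3
Slice 3: Δl = 2.0/cos17.1° = 2.093 m; N'_3 = 131·cos17.1° = 125.2; c'Δl = 9.63; W sinα = 38.5
Slice 4: Δl = 3.1/cos24.9° = 3.418 m; N'_4 = 241·cos24.9° = 218.6; c'Δl = 15.72; W sinα = 101.5
Slice 5: Δl = 1.9/cos33.1° = 2.268 m; N'_5 = 155·cos33.1° = 129.8; c'Δl = 10.43; W sinα = 84.6
Slice 6: Δl = 3.2/cos42.3° = 4.326 m; N'_6 = 233·cos42.3° = 172.3; c'Δl = 19.90; W sinα = 156.8
Slice 7: Δl = 1.8/cos52.9° = 2.984 m; N'_7 = 42·cos52.9° = 25.3; c'Δl = 13.73; W sinα = 33.5
Σc'Δl = 97.2 kN/m; ΣN' = 865.3 kN/m; ΣW sinα = 440.2 kN/m
Resisting = 97.2 + 865.3·tan33.3° = 97.2 + 568.4 = 665.6 kN/m
FS = 665.6 / 440.2 = 1.512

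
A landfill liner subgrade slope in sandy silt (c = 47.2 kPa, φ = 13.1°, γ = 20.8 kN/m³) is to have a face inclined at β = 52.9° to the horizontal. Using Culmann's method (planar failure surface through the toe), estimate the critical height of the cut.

H_c = 30.43 m

Culmann's analysis gives the critical failure plane at α_cr = (β + φ)/2 = (52.9 + 13.1)/2 = 33.0°, and the critical height
H_c = (4c/γ) · sinβ cosφ / [1 − cos(β − φ)]
    = (4·47.2/20.8) · sin52.9°·cos13.1° / [1 − cos(39.8°)]
    = 9.077 · 0.7976·0.9740 / [1 − 0.7683]
    = 9.077 · 0.7768 / 0.2317
    = 30.43 m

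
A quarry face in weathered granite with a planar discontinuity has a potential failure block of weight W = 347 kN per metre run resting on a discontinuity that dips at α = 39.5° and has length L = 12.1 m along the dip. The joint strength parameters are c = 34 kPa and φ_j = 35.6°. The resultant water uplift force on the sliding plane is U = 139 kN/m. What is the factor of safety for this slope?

Resolving the block weight along and normal to the plane and applying the Mohr–Coulomb strength on the joint:
N' = W cosα − U = 347·cos39.5° − 139 = 128.8 kN/m
Driving force T = W sinα = 347·sin39.5° = 220.7 kN/m
Resisting force R = c·L + N'·tanφ_j = 34·12.1 + 128.8·tan35.6° = 411.4 + 92.2 = 503.6 kN/m
FS = R / T = 503.6 / 220.7 = 2.282

FS = 2.28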